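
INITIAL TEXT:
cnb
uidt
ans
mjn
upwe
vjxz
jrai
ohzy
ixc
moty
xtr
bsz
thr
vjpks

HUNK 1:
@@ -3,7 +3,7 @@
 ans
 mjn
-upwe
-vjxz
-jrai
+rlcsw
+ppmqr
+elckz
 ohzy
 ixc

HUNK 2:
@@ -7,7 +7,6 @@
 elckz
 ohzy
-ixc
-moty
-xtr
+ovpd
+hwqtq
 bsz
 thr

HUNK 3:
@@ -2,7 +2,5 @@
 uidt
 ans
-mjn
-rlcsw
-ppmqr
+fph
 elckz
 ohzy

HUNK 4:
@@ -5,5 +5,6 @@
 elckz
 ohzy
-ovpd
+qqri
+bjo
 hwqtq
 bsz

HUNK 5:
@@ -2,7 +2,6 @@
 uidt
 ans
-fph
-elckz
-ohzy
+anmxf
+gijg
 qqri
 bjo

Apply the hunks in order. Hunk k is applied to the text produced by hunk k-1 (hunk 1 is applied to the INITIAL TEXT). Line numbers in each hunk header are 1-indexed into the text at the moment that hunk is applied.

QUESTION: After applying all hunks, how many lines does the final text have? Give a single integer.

Answer: 11

Derivation:
Hunk 1: at line 3 remove [upwe,vjxz,jrai] add [rlcsw,ppmqr,elckz] -> 14 lines: cnb uidt ans mjn rlcsw ppmqr elckz ohzy ixc moty xtr bsz thr vjpks
Hunk 2: at line 7 remove [ixc,moty,xtr] add [ovpd,hwqtq] -> 13 lines: cnb uidt ans mjn rlcsw ppmqr elckz ohzy ovpd hwqtq bsz thr vjpks
Hunk 3: at line 2 remove [mjn,rlcsw,ppmqr] add [fph] -> 11 lines: cnb uidt ans fph elckz ohzy ovpd hwqtq bsz thr vjpks
Hunk 4: at line 5 remove [ovpd] add [qqri,bjo] -> 12 lines: cnb uidt ans fph elckz ohzy qqri bjo hwqtq bsz thr vjpks
Hunk 5: at line 2 remove [fph,elckz,ohzy] add [anmxf,gijg] -> 11 lines: cnb uidt ans anmxf gijg qqri bjo hwqtq bsz thr vjpks
Final line count: 11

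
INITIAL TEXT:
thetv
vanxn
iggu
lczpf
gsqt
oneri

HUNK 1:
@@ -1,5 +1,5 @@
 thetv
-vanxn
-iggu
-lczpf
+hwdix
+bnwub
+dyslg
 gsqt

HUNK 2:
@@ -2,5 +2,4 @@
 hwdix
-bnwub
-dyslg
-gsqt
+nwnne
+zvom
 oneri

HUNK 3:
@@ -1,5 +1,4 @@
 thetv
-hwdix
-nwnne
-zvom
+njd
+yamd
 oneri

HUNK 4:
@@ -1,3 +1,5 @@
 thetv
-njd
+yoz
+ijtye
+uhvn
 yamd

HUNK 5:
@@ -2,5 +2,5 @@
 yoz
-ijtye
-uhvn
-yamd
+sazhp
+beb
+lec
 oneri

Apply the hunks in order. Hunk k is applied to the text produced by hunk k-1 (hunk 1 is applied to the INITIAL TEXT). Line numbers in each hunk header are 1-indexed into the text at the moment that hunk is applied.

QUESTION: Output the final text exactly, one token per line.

Answer: thetv
yoz
sazhp
beb
lec
oneri

Derivation:
Hunk 1: at line 1 remove [vanxn,iggu,lczpf] add [hwdix,bnwub,dyslg] -> 6 lines: thetv hwdix bnwub dyslg gsqt oneri
Hunk 2: at line 2 remove [bnwub,dyslg,gsqt] add [nwnne,zvom] -> 5 lines: thetv hwdix nwnne zvom oneri
Hunk 3: at line 1 remove [hwdix,nwnne,zvom] add [njd,yamd] -> 4 lines: thetv njd yamd oneri
Hunk 4: at line 1 remove [njd] add [yoz,ijtye,uhvn] -> 6 lines: thetv yoz ijtye uhvn yamd oneri
Hunk 5: at line 2 remove [ijtye,uhvn,yamd] add [sazhp,beb,lec] -> 6 lines: thetv yoz sazhp beb lec oneri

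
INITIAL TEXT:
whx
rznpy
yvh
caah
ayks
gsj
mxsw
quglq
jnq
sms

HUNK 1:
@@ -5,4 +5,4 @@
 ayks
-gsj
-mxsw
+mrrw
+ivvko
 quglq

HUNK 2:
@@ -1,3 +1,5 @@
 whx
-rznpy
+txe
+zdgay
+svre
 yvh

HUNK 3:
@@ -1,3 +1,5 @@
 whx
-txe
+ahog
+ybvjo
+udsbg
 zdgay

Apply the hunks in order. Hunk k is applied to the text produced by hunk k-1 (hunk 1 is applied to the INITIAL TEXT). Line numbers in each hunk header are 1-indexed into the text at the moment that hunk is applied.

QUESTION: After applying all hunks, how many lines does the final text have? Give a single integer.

Answer: 14

Derivation:
Hunk 1: at line 5 remove [gsj,mxsw] add [mrrw,ivvko] -> 10 lines: whx rznpy yvh caah ayks mrrw ivvko quglq jnq sms
Hunk 2: at line 1 remove [rznpy] add [txe,zdgay,svre] -> 12 lines: whx txe zdgay svre yvh caah ayks mrrw ivvko quglq jnq sms
Hunk 3: at line 1 remove [txe] add [ahog,ybvjo,udsbg] -> 14 lines: whx ahog ybvjo udsbg zdgay svre yvh caah ayks mrrw ivvko quglq jnq sms
Final line count: 14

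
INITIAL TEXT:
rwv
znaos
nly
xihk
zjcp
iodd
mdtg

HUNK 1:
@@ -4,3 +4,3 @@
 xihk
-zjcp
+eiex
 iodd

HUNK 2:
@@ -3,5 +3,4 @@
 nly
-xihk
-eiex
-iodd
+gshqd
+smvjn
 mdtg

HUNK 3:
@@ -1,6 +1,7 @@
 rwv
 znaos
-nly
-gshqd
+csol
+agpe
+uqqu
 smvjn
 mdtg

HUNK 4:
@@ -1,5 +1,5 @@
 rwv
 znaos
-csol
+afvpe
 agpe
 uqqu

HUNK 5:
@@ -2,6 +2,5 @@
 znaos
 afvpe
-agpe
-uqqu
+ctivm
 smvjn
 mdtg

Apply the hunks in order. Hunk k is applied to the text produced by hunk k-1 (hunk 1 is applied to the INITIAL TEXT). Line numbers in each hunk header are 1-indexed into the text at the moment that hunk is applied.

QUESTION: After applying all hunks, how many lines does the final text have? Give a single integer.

Hunk 1: at line 4 remove [zjcp] add [eiex] -> 7 lines: rwv znaos nly xihk eiex iodd mdtg
Hunk 2: at line 3 remove [xihk,eiex,iodd] add [gshqd,smvjn] -> 6 lines: rwv znaos nly gshqd smvjn mdtg
Hunk 3: at line 1 remove [nly,gshqd] add [csol,agpe,uqqu] -> 7 lines: rwv znaos csol agpe uqqu smvjn mdtg
Hunk 4: at line 1 remove [csol] add [afvpe] -> 7 lines: rwv znaos afvpe agpe uqqu smvjn mdtg
Hunk 5: at line 2 remove [agpe,uqqu] add [ctivm] -> 6 lines: rwv znaos afvpe ctivm smvjn mdtg
Final line count: 6

Answer: 6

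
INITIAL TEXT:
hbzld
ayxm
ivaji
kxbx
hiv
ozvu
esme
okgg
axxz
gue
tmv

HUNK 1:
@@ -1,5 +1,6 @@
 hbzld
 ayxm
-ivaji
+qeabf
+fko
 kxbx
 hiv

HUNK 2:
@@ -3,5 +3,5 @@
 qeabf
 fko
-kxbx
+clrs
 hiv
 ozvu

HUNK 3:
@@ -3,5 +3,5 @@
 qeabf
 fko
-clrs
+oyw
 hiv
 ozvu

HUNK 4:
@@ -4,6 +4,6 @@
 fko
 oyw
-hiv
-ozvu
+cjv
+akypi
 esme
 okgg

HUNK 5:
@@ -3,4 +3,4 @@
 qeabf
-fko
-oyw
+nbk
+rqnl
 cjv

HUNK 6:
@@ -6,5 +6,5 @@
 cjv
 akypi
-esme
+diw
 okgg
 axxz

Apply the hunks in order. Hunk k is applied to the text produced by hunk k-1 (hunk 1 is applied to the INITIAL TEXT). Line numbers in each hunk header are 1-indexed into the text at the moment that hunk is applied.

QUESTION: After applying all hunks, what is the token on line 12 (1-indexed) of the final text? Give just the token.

Hunk 1: at line 1 remove [ivaji] add [qeabf,fko] -> 12 lines: hbzld ayxm qeabf fko kxbx hiv ozvu esme okgg axxz gue tmv
Hunk 2: at line 3 remove [kxbx] add [clrs] -> 12 lines: hbzld ayxm qeabf fko clrs hiv ozvu esme okgg axxz gue tmv
Hunk 3: at line 3 remove [clrs] add [oyw] -> 12 lines: hbzld ayxm qeabf fko oyw hiv ozvu esme okgg axxz gue tmv
Hunk 4: at line 4 remove [hiv,ozvu] add [cjv,akypi] -> 12 lines: hbzld ayxm qeabf fko oyw cjv akypi esme okgg axxz gue tmv
Hunk 5: at line 3 remove [fko,oyw] add [nbk,rqnl] -> 12 lines: hbzld ayxm qeabf nbk rqnl cjv akypi esme okgg axxz gue tmv
Hunk 6: at line 6 remove [esme] add [diw] -> 12 lines: hbzld ayxm qeabf nbk rqnl cjv akypi diw okgg axxz gue tmv
Final line 12: tmv

Answer: tmv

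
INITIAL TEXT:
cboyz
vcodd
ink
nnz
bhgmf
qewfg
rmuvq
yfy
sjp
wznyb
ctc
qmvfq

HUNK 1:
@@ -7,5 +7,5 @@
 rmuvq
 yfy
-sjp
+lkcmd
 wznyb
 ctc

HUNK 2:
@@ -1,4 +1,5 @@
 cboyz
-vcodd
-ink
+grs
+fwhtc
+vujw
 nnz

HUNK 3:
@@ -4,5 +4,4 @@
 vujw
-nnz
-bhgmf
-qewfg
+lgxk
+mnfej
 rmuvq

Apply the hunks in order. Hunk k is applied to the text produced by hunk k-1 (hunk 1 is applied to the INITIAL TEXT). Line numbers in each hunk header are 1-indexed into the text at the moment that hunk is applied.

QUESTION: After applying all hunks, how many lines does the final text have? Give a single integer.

Hunk 1: at line 7 remove [sjp] add [lkcmd] -> 12 lines: cboyz vcodd ink nnz bhgmf qewfg rmuvq yfy lkcmd wznyb ctc qmvfq
Hunk 2: at line 1 remove [vcodd,ink] add [grs,fwhtc,vujw] -> 13 lines: cboyz grs fwhtc vujw nnz bhgmf qewfg rmuvq yfy lkcmd wznyb ctc qmvfq
Hunk 3: at line 4 remove [nnz,bhgmf,qewfg] add [lgxk,mnfej] -> 12 lines: cboyz grs fwhtc vujw lgxk mnfej rmuvq yfy lkcmd wznyb ctc qmvfq
Final line count: 12

Answer: 12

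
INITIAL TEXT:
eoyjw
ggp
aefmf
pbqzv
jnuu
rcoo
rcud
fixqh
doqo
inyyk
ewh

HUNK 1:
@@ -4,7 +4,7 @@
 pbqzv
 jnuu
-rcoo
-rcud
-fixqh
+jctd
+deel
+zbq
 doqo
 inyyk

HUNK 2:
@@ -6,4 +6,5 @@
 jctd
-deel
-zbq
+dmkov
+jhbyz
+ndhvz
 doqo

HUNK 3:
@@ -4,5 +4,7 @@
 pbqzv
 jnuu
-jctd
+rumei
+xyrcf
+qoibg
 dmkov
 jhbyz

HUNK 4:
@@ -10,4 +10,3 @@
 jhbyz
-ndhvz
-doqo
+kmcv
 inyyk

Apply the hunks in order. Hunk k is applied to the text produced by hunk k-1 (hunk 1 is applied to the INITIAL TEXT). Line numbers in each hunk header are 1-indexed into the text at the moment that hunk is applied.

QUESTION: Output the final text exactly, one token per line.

Hunk 1: at line 4 remove [rcoo,rcud,fixqh] add [jctd,deel,zbq] -> 11 lines: eoyjw ggp aefmf pbqzv jnuu jctd deel zbq doqo inyyk ewh
Hunk 2: at line 6 remove [deel,zbq] add [dmkov,jhbyz,ndhvz] -> 12 lines: eoyjw ggp aefmf pbqzv jnuu jctd dmkov jhbyz ndhvz doqo inyyk ewh
Hunk 3: at line 4 remove [jctd] add [rumei,xyrcf,qoibg] -> 14 lines: eoyjw ggp aefmf pbqzv jnuu rumei xyrcf qoibg dmkov jhbyz ndhvz doqo inyyk ewh
Hunk 4: at line 10 remove [ndhvz,doqo] add [kmcv] -> 13 lines: eoyjw ggp aefmf pbqzv jnuu rumei xyrcf qoibg dmkov jhbyz kmcv inyyk ewh

Answer: eoyjw
ggp
aefmf
pbqzv
jnuu
rumei
xyrcf
qoibg
dmkov
jhbyz
kmcv
inyyk
ewh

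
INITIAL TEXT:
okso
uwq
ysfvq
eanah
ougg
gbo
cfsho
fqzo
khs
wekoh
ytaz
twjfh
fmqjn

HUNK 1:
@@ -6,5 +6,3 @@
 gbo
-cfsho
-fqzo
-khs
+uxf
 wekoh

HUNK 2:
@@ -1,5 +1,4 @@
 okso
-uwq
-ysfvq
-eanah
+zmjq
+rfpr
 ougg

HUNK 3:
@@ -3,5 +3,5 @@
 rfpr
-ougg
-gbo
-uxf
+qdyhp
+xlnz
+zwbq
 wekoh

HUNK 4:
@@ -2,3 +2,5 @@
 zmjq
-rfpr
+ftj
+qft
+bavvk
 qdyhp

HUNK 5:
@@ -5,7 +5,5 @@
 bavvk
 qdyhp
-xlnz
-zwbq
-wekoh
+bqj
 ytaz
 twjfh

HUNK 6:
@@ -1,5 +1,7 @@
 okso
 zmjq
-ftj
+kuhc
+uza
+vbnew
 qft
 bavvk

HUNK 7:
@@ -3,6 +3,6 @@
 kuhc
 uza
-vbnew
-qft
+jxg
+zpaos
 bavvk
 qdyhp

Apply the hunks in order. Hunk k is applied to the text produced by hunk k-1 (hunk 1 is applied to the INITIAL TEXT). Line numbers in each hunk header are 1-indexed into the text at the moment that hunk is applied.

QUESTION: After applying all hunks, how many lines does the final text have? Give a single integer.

Hunk 1: at line 6 remove [cfsho,fqzo,khs] add [uxf] -> 11 lines: okso uwq ysfvq eanah ougg gbo uxf wekoh ytaz twjfh fmqjn
Hunk 2: at line 1 remove [uwq,ysfvq,eanah] add [zmjq,rfpr] -> 10 lines: okso zmjq rfpr ougg gbo uxf wekoh ytaz twjfh fmqjn
Hunk 3: at line 3 remove [ougg,gbo,uxf] add [qdyhp,xlnz,zwbq] -> 10 lines: okso zmjq rfpr qdyhp xlnz zwbq wekoh ytaz twjfh fmqjn
Hunk 4: at line 2 remove [rfpr] add [ftj,qft,bavvk] -> 12 lines: okso zmjq ftj qft bavvk qdyhp xlnz zwbq wekoh ytaz twjfh fmqjn
Hunk 5: at line 5 remove [xlnz,zwbq,wekoh] add [bqj] -> 10 lines: okso zmjq ftj qft bavvk qdyhp bqj ytaz twjfh fmqjn
Hunk 6: at line 1 remove [ftj] add [kuhc,uza,vbnew] -> 12 lines: okso zmjq kuhc uza vbnew qft bavvk qdyhp bqj ytaz twjfh fmqjn
Hunk 7: at line 3 remove [vbnew,qft] add [jxg,zpaos] -> 12 lines: okso zmjq kuhc uza jxg zpaos bavvk qdyhp bqj ytaz twjfh fmqjn
Final line count: 12

Answer: 12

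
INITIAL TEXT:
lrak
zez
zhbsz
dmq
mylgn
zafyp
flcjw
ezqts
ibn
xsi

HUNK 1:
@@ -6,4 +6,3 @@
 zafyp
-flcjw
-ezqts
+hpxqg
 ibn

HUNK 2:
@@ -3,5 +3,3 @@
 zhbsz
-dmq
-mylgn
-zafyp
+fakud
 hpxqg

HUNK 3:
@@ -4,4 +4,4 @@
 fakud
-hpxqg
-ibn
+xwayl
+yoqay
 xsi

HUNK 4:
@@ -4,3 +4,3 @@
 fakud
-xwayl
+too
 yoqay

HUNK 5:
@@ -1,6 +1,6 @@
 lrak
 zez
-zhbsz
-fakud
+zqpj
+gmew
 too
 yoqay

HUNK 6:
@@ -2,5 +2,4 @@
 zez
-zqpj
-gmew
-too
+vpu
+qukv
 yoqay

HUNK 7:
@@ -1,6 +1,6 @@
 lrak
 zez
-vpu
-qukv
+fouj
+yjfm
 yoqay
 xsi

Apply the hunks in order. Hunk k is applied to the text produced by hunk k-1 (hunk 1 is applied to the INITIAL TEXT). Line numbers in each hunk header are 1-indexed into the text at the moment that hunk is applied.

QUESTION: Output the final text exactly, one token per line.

Hunk 1: at line 6 remove [flcjw,ezqts] add [hpxqg] -> 9 lines: lrak zez zhbsz dmq mylgn zafyp hpxqg ibn xsi
Hunk 2: at line 3 remove [dmq,mylgn,zafyp] add [fakud] -> 7 lines: lrak zez zhbsz fakud hpxqg ibn xsi
Hunk 3: at line 4 remove [hpxqg,ibn] add [xwayl,yoqay] -> 7 lines: lrak zez zhbsz fakud xwayl yoqay xsi
Hunk 4: at line 4 remove [xwayl] add [too] -> 7 lines: lrak zez zhbsz fakud too yoqay xsi
Hunk 5: at line 1 remove [zhbsz,fakud] add [zqpj,gmew] -> 7 lines: lrak zez zqpj gmew too yoqay xsi
Hunk 6: at line 2 remove [zqpj,gmew,too] add [vpu,qukv] -> 6 lines: lrak zez vpu qukv yoqay xsi
Hunk 7: at line 1 remove [vpu,qukv] add [fouj,yjfm] -> 6 lines: lrak zez fouj yjfm yoqay xsi

Answer: lrak
zez
fouj
yjfm
yoqay
xsi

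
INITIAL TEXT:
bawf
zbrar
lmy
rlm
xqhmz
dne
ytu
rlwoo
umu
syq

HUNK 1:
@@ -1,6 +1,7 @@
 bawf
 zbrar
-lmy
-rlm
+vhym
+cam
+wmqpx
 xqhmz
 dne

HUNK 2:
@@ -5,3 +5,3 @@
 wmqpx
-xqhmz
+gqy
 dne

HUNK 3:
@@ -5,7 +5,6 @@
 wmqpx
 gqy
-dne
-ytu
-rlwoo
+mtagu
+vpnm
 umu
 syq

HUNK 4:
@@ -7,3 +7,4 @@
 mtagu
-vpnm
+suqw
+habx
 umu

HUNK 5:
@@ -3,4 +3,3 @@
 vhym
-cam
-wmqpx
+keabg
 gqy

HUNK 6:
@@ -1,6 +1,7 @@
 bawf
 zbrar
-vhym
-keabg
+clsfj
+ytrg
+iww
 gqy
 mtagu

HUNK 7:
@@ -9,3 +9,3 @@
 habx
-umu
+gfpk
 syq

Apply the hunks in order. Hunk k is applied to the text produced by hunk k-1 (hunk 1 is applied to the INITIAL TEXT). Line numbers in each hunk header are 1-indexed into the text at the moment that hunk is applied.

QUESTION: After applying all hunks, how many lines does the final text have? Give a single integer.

Hunk 1: at line 1 remove [lmy,rlm] add [vhym,cam,wmqpx] -> 11 lines: bawf zbrar vhym cam wmqpx xqhmz dne ytu rlwoo umu syq
Hunk 2: at line 5 remove [xqhmz] add [gqy] -> 11 lines: bawf zbrar vhym cam wmqpx gqy dne ytu rlwoo umu syq
Hunk 3: at line 5 remove [dne,ytu,rlwoo] add [mtagu,vpnm] -> 10 lines: bawf zbrar vhym cam wmqpx gqy mtagu vpnm umu syq
Hunk 4: at line 7 remove [vpnm] add [suqw,habx] -> 11 lines: bawf zbrar vhym cam wmqpx gqy mtagu suqw habx umu syq
Hunk 5: at line 3 remove [cam,wmqpx] add [keabg] -> 10 lines: bawf zbrar vhym keabg gqy mtagu suqw habx umu syq
Hunk 6: at line 1 remove [vhym,keabg] add [clsfj,ytrg,iww] -> 11 lines: bawf zbrar clsfj ytrg iww gqy mtagu suqw habx umu syq
Hunk 7: at line 9 remove [umu] add [gfpk] -> 11 lines: bawf zbrar clsfj ytrg iww gqy mtagu suqw habx gfpk syq
Final line count: 11

Answer: 11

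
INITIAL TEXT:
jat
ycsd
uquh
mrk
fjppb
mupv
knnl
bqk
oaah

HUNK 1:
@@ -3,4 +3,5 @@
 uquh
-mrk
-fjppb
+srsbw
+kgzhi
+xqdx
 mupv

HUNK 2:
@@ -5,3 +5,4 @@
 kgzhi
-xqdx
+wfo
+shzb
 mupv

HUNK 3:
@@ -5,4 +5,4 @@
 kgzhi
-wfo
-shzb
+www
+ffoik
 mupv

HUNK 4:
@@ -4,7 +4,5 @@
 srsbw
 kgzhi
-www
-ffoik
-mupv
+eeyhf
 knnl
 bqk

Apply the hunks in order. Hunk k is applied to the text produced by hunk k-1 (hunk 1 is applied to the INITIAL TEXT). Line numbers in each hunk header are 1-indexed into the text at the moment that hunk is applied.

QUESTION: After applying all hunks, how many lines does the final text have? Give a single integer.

Answer: 9

Derivation:
Hunk 1: at line 3 remove [mrk,fjppb] add [srsbw,kgzhi,xqdx] -> 10 lines: jat ycsd uquh srsbw kgzhi xqdx mupv knnl bqk oaah
Hunk 2: at line 5 remove [xqdx] add [wfo,shzb] -> 11 lines: jat ycsd uquh srsbw kgzhi wfo shzb mupv knnl bqk oaah
Hunk 3: at line 5 remove [wfo,shzb] add [www,ffoik] -> 11 lines: jat ycsd uquh srsbw kgzhi www ffoik mupv knnl bqk oaah
Hunk 4: at line 4 remove [www,ffoik,mupv] add [eeyhf] -> 9 lines: jat ycsd uquh srsbw kgzhi eeyhf knnl bqk oaah
Final line count: 9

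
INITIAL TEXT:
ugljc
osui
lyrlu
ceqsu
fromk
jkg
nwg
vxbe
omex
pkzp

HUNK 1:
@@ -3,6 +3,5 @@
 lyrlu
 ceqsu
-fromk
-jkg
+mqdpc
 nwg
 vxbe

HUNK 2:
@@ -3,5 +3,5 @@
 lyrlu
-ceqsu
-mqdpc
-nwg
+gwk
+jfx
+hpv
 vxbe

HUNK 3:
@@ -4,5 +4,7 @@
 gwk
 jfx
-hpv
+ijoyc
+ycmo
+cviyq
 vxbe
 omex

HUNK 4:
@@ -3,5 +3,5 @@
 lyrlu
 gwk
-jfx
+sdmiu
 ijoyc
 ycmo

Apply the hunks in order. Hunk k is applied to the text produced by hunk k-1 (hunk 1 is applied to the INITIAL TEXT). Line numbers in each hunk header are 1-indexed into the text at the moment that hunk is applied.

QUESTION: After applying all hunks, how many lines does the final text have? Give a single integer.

Hunk 1: at line 3 remove [fromk,jkg] add [mqdpc] -> 9 lines: ugljc osui lyrlu ceqsu mqdpc nwg vxbe omex pkzp
Hunk 2: at line 3 remove [ceqsu,mqdpc,nwg] add [gwk,jfx,hpv] -> 9 lines: ugljc osui lyrlu gwk jfx hpv vxbe omex pkzp
Hunk 3: at line 4 remove [hpv] add [ijoyc,ycmo,cviyq] -> 11 lines: ugljc osui lyrlu gwk jfx ijoyc ycmo cviyq vxbe omex pkzp
Hunk 4: at line 3 remove [jfx] add [sdmiu] -> 11 lines: ugljc osui lyrlu gwk sdmiu ijoyc ycmo cviyq vxbe omex pkzp
Final line count: 11

Answer: 11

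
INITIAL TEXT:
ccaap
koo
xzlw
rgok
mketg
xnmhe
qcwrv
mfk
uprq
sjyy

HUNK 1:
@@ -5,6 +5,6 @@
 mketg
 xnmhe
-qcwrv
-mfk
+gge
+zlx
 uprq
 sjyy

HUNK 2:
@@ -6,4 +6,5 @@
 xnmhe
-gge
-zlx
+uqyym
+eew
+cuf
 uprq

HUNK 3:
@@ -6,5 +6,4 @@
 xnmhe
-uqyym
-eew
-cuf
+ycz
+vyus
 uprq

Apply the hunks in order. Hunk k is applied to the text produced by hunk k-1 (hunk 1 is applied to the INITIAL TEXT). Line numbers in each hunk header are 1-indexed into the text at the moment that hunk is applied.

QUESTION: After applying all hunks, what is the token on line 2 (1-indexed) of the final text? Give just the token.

Hunk 1: at line 5 remove [qcwrv,mfk] add [gge,zlx] -> 10 lines: ccaap koo xzlw rgok mketg xnmhe gge zlx uprq sjyy
Hunk 2: at line 6 remove [gge,zlx] add [uqyym,eew,cuf] -> 11 lines: ccaap koo xzlw rgok mketg xnmhe uqyym eew cuf uprq sjyy
Hunk 3: at line 6 remove [uqyym,eew,cuf] add [ycz,vyus] -> 10 lines: ccaap koo xzlw rgok mketg xnmhe ycz vyus uprq sjyy
Final line 2: koo

Answer: koo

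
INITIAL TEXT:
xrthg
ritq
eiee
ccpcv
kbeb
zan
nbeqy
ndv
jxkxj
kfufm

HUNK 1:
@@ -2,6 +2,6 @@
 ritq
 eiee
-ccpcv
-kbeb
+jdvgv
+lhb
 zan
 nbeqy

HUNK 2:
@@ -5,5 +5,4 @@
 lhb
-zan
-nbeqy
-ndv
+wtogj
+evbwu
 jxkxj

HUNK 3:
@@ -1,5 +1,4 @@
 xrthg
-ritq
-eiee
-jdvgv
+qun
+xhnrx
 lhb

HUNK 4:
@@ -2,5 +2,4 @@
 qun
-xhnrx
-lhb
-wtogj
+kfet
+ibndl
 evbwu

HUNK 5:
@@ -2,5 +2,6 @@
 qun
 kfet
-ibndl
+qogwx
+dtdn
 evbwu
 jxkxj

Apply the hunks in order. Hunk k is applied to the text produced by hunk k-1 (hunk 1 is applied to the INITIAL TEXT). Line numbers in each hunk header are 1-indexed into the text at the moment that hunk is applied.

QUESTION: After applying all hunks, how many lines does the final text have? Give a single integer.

Answer: 8

Derivation:
Hunk 1: at line 2 remove [ccpcv,kbeb] add [jdvgv,lhb] -> 10 lines: xrthg ritq eiee jdvgv lhb zan nbeqy ndv jxkxj kfufm
Hunk 2: at line 5 remove [zan,nbeqy,ndv] add [wtogj,evbwu] -> 9 lines: xrthg ritq eiee jdvgv lhb wtogj evbwu jxkxj kfufm
Hunk 3: at line 1 remove [ritq,eiee,jdvgv] add [qun,xhnrx] -> 8 lines: xrthg qun xhnrx lhb wtogj evbwu jxkxj kfufm
Hunk 4: at line 2 remove [xhnrx,lhb,wtogj] add [kfet,ibndl] -> 7 lines: xrthg qun kfet ibndl evbwu jxkxj kfufm
Hunk 5: at line 2 remove [ibndl] add [qogwx,dtdn] -> 8 lines: xrthg qun kfet qogwx dtdn evbwu jxkxj kfufm
Final line count: 8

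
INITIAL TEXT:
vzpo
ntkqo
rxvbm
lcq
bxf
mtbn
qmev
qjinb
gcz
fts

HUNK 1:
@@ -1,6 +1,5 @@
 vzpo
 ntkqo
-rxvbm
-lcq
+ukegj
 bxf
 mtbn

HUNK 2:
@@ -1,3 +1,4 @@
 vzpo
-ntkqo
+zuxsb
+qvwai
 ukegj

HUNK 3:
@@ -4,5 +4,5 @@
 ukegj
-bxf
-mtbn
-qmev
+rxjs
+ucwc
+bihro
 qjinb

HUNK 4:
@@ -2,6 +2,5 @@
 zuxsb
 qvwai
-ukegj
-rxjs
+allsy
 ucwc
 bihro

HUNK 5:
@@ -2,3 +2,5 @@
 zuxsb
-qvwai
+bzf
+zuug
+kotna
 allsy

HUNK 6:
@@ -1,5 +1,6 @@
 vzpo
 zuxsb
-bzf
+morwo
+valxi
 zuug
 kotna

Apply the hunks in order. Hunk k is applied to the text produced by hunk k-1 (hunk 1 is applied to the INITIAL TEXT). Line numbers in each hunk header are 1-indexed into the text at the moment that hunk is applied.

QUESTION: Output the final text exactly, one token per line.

Hunk 1: at line 1 remove [rxvbm,lcq] add [ukegj] -> 9 lines: vzpo ntkqo ukegj bxf mtbn qmev qjinb gcz fts
Hunk 2: at line 1 remove [ntkqo] add [zuxsb,qvwai] -> 10 lines: vzpo zuxsb qvwai ukegj bxf mtbn qmev qjinb gcz fts
Hunk 3: at line 4 remove [bxf,mtbn,qmev] add [rxjs,ucwc,bihro] -> 10 lines: vzpo zuxsb qvwai ukegj rxjs ucwc bihro qjinb gcz fts
Hunk 4: at line 2 remove [ukegj,rxjs] add [allsy] -> 9 lines: vzpo zuxsb qvwai allsy ucwc bihro qjinb gcz fts
Hunk 5: at line 2 remove [qvwai] add [bzf,zuug,kotna] -> 11 lines: vzpo zuxsb bzf zuug kotna allsy ucwc bihro qjinb gcz fts
Hunk 6: at line 1 remove [bzf] add [morwo,valxi] -> 12 lines: vzpo zuxsb morwo valxi zuug kotna allsy ucwc bihro qjinb gcz fts

Answer: vzpo
zuxsb
morwo
valxi
zuug
kotna
allsy
ucwc
bihro
qjinb
gcz
fts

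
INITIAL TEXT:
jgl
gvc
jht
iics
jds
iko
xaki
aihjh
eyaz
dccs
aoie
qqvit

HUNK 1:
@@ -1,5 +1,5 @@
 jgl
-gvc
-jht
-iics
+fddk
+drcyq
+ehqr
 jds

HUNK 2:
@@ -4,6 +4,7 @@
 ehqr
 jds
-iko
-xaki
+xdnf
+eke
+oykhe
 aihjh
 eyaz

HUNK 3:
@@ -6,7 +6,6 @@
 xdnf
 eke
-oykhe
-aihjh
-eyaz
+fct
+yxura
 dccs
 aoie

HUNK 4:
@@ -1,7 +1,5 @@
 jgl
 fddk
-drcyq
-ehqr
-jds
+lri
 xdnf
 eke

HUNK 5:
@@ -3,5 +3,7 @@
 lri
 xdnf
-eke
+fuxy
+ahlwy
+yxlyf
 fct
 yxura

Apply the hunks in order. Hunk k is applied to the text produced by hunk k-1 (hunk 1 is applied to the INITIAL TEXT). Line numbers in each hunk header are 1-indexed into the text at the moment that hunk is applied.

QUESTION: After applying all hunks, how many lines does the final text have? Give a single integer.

Answer: 12

Derivation:
Hunk 1: at line 1 remove [gvc,jht,iics] add [fddk,drcyq,ehqr] -> 12 lines: jgl fddk drcyq ehqr jds iko xaki aihjh eyaz dccs aoie qqvit
Hunk 2: at line 4 remove [iko,xaki] add [xdnf,eke,oykhe] -> 13 lines: jgl fddk drcyq ehqr jds xdnf eke oykhe aihjh eyaz dccs aoie qqvit
Hunk 3: at line 6 remove [oykhe,aihjh,eyaz] add [fct,yxura] -> 12 lines: jgl fddk drcyq ehqr jds xdnf eke fct yxura dccs aoie qqvit
Hunk 4: at line 1 remove [drcyq,ehqr,jds] add [lri] -> 10 lines: jgl fddk lri xdnf eke fct yxura dccs aoie qqvit
Hunk 5: at line 3 remove [eke] add [fuxy,ahlwy,yxlyf] -> 12 lines: jgl fddk lri xdnf fuxy ahlwy yxlyf fct yxura dccs aoie qqvit
Final line count: 12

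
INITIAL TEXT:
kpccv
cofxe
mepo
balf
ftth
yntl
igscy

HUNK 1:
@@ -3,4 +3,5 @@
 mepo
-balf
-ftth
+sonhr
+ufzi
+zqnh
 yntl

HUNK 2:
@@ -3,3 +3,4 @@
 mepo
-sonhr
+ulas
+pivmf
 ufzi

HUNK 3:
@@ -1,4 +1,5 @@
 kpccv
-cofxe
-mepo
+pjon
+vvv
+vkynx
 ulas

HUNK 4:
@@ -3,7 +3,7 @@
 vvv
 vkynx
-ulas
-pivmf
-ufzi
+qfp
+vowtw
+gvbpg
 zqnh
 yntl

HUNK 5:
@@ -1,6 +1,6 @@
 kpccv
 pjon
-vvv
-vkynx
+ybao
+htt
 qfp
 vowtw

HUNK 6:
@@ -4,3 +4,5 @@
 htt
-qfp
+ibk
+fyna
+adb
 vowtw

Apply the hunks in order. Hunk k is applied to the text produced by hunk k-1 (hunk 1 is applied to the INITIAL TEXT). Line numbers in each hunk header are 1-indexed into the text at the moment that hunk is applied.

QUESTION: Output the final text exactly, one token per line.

Answer: kpccv
pjon
ybao
htt
ibk
fyna
adb
vowtw
gvbpg
zqnh
yntl
igscy

Derivation:
Hunk 1: at line 3 remove [balf,ftth] add [sonhr,ufzi,zqnh] -> 8 lines: kpccv cofxe mepo sonhr ufzi zqnh yntl igscy
Hunk 2: at line 3 remove [sonhr] add [ulas,pivmf] -> 9 lines: kpccv cofxe mepo ulas pivmf ufzi zqnh yntl igscy
Hunk 3: at line 1 remove [cofxe,mepo] add [pjon,vvv,vkynx] -> 10 lines: kpccv pjon vvv vkynx ulas pivmf ufzi zqnh yntl igscy
Hunk 4: at line 3 remove [ulas,pivmf,ufzi] add [qfp,vowtw,gvbpg] -> 10 lines: kpccv pjon vvv vkynx qfp vowtw gvbpg zqnh yntl igscy
Hunk 5: at line 1 remove [vvv,vkynx] add [ybao,htt] -> 10 lines: kpccv pjon ybao htt qfp vowtw gvbpg zqnh yntl igscy
Hunk 6: at line 4 remove [qfp] add [ibk,fyna,adb] -> 12 lines: kpccv pjon ybao htt ibk fyna adb vowtw gvbpg zqnh yntl igscy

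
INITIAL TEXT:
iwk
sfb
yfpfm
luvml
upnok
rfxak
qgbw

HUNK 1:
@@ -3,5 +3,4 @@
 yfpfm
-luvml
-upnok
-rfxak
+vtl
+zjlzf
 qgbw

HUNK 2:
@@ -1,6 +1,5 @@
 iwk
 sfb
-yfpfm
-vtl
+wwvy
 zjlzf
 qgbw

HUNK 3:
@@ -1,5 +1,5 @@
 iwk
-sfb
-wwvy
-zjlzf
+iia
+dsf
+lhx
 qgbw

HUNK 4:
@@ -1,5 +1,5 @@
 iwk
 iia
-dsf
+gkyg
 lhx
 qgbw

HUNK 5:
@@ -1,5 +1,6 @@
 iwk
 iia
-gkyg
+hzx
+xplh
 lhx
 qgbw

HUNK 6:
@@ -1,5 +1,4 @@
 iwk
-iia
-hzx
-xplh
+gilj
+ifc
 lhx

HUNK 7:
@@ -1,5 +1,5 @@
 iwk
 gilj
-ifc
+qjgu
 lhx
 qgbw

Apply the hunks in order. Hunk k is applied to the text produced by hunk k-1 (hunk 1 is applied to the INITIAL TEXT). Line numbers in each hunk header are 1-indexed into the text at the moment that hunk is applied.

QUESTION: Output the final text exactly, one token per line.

Answer: iwk
gilj
qjgu
lhx
qgbw

Derivation:
Hunk 1: at line 3 remove [luvml,upnok,rfxak] add [vtl,zjlzf] -> 6 lines: iwk sfb yfpfm vtl zjlzf qgbw
Hunk 2: at line 1 remove [yfpfm,vtl] add [wwvy] -> 5 lines: iwk sfb wwvy zjlzf qgbw
Hunk 3: at line 1 remove [sfb,wwvy,zjlzf] add [iia,dsf,lhx] -> 5 lines: iwk iia dsf lhx qgbw
Hunk 4: at line 1 remove [dsf] add [gkyg] -> 5 lines: iwk iia gkyg lhx qgbw
Hunk 5: at line 1 remove [gkyg] add [hzx,xplh] -> 6 lines: iwk iia hzx xplh lhx qgbw
Hunk 6: at line 1 remove [iia,hzx,xplh] add [gilj,ifc] -> 5 lines: iwk gilj ifc lhx qgbw
Hunk 7: at line 1 remove [ifc] add [qjgu] -> 5 lines: iwk gilj qjgu lhx qgbw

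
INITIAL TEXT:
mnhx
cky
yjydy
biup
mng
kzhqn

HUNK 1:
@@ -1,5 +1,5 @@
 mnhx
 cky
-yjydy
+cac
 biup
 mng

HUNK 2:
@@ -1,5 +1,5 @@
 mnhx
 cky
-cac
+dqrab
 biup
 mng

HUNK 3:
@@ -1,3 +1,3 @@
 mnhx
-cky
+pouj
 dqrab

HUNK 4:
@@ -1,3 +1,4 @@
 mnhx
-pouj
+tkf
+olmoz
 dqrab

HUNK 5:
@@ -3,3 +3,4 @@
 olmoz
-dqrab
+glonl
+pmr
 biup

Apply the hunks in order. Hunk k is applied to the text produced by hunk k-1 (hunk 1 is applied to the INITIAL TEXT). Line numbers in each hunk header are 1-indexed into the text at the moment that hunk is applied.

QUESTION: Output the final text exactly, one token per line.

Answer: mnhx
tkf
olmoz
glonl
pmr
biup
mng
kzhqn

Derivation:
Hunk 1: at line 1 remove [yjydy] add [cac] -> 6 lines: mnhx cky cac biup mng kzhqn
Hunk 2: at line 1 remove [cac] add [dqrab] -> 6 lines: mnhx cky dqrab biup mng kzhqn
Hunk 3: at line 1 remove [cky] add [pouj] -> 6 lines: mnhx pouj dqrab biup mng kzhqn
Hunk 4: at line 1 remove [pouj] add [tkf,olmoz] -> 7 lines: mnhx tkf olmoz dqrab biup mng kzhqn
Hunk 5: at line 3 remove [dqrab] add [glonl,pmr] -> 8 lines: mnhx tkf olmoz glonl pmr biup mng kzhqn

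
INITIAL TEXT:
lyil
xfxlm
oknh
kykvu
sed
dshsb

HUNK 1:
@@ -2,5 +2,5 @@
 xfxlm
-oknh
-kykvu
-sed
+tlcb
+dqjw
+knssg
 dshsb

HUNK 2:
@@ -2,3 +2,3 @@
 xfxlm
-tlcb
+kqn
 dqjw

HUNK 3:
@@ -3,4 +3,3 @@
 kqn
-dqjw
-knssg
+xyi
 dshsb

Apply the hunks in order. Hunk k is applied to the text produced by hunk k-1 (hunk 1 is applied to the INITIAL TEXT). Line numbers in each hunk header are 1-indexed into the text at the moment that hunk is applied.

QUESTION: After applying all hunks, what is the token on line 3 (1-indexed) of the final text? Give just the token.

Answer: kqn

Derivation:
Hunk 1: at line 2 remove [oknh,kykvu,sed] add [tlcb,dqjw,knssg] -> 6 lines: lyil xfxlm tlcb dqjw knssg dshsb
Hunk 2: at line 2 remove [tlcb] add [kqn] -> 6 lines: lyil xfxlm kqn dqjw knssg dshsb
Hunk 3: at line 3 remove [dqjw,knssg] add [xyi] -> 5 lines: lyil xfxlm kqn xyi dshsb
Final line 3: kqn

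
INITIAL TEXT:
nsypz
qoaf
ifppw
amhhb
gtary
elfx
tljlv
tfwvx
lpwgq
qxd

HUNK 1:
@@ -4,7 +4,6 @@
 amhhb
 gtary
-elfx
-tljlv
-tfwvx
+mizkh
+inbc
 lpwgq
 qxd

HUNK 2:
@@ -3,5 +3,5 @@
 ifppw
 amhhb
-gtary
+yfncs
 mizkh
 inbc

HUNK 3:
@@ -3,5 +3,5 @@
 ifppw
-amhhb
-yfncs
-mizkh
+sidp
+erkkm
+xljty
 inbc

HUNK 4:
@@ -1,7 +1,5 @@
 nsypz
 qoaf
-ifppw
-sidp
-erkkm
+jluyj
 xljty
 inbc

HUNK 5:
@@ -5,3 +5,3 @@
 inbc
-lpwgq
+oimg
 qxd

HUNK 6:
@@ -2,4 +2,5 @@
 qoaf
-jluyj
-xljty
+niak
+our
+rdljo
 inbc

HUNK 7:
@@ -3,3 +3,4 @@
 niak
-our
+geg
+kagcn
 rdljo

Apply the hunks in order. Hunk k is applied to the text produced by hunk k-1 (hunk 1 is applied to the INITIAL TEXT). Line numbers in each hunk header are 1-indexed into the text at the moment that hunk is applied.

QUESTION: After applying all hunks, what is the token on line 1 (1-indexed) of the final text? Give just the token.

Answer: nsypz

Derivation:
Hunk 1: at line 4 remove [elfx,tljlv,tfwvx] add [mizkh,inbc] -> 9 lines: nsypz qoaf ifppw amhhb gtary mizkh inbc lpwgq qxd
Hunk 2: at line 3 remove [gtary] add [yfncs] -> 9 lines: nsypz qoaf ifppw amhhb yfncs mizkh inbc lpwgq qxd
Hunk 3: at line 3 remove [amhhb,yfncs,mizkh] add [sidp,erkkm,xljty] -> 9 lines: nsypz qoaf ifppw sidp erkkm xljty inbc lpwgq qxd
Hunk 4: at line 1 remove [ifppw,sidp,erkkm] add [jluyj] -> 7 lines: nsypz qoaf jluyj xljty inbc lpwgq qxd
Hunk 5: at line 5 remove [lpwgq] add [oimg] -> 7 lines: nsypz qoaf jluyj xljty inbc oimg qxd
Hunk 6: at line 2 remove [jluyj,xljty] add [niak,our,rdljo] -> 8 lines: nsypz qoaf niak our rdljo inbc oimg qxd
Hunk 7: at line 3 remove [our] add [geg,kagcn] -> 9 lines: nsypz qoaf niak geg kagcn rdljo inbc oimg qxd
Final line 1: nsypz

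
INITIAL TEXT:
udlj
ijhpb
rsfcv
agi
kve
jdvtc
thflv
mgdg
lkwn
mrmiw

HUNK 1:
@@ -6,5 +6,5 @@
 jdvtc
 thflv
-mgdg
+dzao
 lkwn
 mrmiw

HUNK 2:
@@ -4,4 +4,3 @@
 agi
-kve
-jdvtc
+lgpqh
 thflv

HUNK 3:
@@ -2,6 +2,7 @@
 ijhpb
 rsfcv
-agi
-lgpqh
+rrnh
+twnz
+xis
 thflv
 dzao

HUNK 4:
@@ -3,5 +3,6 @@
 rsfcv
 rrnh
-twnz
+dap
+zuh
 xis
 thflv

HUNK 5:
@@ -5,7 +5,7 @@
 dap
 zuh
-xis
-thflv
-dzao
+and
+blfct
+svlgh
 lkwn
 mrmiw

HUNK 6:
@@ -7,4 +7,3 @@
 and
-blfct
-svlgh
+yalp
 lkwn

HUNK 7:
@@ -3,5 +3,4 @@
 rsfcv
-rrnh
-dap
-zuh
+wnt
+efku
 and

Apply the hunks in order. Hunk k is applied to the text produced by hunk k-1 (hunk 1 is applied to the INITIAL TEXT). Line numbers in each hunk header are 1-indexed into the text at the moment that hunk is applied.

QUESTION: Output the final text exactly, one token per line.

Answer: udlj
ijhpb
rsfcv
wnt
efku
and
yalp
lkwn
mrmiw

Derivation:
Hunk 1: at line 6 remove [mgdg] add [dzao] -> 10 lines: udlj ijhpb rsfcv agi kve jdvtc thflv dzao lkwn mrmiw
Hunk 2: at line 4 remove [kve,jdvtc] add [lgpqh] -> 9 lines: udlj ijhpb rsfcv agi lgpqh thflv dzao lkwn mrmiw
Hunk 3: at line 2 remove [agi,lgpqh] add [rrnh,twnz,xis] -> 10 lines: udlj ijhpb rsfcv rrnh twnz xis thflv dzao lkwn mrmiw
Hunk 4: at line 3 remove [twnz] add [dap,zuh] -> 11 lines: udlj ijhpb rsfcv rrnh dap zuh xis thflv dzao lkwn mrmiw
Hunk 5: at line 5 remove [xis,thflv,dzao] add [and,blfct,svlgh] -> 11 lines: udlj ijhpb rsfcv rrnh dap zuh and blfct svlgh lkwn mrmiw
Hunk 6: at line 7 remove [blfct,svlgh] add [yalp] -> 10 lines: udlj ijhpb rsfcv rrnh dap zuh and yalp lkwn mrmiw
Hunk 7: at line 3 remove [rrnh,dap,zuh] add [wnt,efku] -> 9 lines: udlj ijhpb rsfcv wnt efku and yalp lkwn mrmiw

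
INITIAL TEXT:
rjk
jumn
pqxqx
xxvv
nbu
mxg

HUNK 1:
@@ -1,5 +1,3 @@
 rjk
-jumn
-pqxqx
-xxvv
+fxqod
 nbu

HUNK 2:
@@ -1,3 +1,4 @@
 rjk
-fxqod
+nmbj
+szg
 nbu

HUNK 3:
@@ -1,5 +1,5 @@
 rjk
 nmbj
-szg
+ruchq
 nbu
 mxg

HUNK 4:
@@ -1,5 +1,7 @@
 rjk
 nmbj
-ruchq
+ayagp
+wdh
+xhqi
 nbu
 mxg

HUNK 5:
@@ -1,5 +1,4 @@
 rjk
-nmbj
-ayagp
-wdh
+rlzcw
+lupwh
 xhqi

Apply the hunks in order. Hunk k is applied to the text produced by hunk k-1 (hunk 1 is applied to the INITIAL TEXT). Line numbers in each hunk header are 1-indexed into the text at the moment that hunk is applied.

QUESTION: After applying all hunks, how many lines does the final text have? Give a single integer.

Answer: 6

Derivation:
Hunk 1: at line 1 remove [jumn,pqxqx,xxvv] add [fxqod] -> 4 lines: rjk fxqod nbu mxg
Hunk 2: at line 1 remove [fxqod] add [nmbj,szg] -> 5 lines: rjk nmbj szg nbu mxg
Hunk 3: at line 1 remove [szg] add [ruchq] -> 5 lines: rjk nmbj ruchq nbu mxg
Hunk 4: at line 1 remove [ruchq] add [ayagp,wdh,xhqi] -> 7 lines: rjk nmbj ayagp wdh xhqi nbu mxg
Hunk 5: at line 1 remove [nmbj,ayagp,wdh] add [rlzcw,lupwh] -> 6 lines: rjk rlzcw lupwh xhqi nbu mxg
Final line count: 6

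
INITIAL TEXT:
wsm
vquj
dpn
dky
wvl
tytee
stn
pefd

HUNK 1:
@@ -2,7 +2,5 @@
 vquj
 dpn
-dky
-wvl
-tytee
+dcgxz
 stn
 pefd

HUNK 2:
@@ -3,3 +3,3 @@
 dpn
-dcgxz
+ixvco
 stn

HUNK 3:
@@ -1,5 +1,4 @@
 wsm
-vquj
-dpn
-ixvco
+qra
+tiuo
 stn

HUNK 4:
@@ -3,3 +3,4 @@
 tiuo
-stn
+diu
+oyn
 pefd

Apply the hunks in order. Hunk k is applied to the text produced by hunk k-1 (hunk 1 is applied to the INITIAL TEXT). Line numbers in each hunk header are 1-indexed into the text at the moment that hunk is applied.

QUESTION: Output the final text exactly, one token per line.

Answer: wsm
qra
tiuo
diu
oyn
pefd

Derivation:
Hunk 1: at line 2 remove [dky,wvl,tytee] add [dcgxz] -> 6 lines: wsm vquj dpn dcgxz stn pefd
Hunk 2: at line 3 remove [dcgxz] add [ixvco] -> 6 lines: wsm vquj dpn ixvco stn pefd
Hunk 3: at line 1 remove [vquj,dpn,ixvco] add [qra,tiuo] -> 5 lines: wsm qra tiuo stn pefd
Hunk 4: at line 3 remove [stn] add [diu,oyn] -> 6 lines: wsm qra tiuo diu oyn pefd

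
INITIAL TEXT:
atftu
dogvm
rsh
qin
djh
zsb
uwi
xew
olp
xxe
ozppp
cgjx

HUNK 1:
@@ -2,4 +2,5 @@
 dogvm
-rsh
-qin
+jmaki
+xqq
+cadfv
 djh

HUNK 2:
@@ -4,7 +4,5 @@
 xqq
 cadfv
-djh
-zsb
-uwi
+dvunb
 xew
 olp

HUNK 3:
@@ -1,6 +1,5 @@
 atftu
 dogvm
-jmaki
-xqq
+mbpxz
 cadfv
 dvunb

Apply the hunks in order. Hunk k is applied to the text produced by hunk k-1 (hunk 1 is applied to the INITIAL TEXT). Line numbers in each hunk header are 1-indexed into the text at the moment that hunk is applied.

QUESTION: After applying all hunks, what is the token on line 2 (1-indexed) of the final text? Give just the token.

Answer: dogvm

Derivation:
Hunk 1: at line 2 remove [rsh,qin] add [jmaki,xqq,cadfv] -> 13 lines: atftu dogvm jmaki xqq cadfv djh zsb uwi xew olp xxe ozppp cgjx
Hunk 2: at line 4 remove [djh,zsb,uwi] add [dvunb] -> 11 lines: atftu dogvm jmaki xqq cadfv dvunb xew olp xxe ozppp cgjx
Hunk 3: at line 1 remove [jmaki,xqq] add [mbpxz] -> 10 lines: atftu dogvm mbpxz cadfv dvunb xew olp xxe ozppp cgjx
Final line 2: dogvm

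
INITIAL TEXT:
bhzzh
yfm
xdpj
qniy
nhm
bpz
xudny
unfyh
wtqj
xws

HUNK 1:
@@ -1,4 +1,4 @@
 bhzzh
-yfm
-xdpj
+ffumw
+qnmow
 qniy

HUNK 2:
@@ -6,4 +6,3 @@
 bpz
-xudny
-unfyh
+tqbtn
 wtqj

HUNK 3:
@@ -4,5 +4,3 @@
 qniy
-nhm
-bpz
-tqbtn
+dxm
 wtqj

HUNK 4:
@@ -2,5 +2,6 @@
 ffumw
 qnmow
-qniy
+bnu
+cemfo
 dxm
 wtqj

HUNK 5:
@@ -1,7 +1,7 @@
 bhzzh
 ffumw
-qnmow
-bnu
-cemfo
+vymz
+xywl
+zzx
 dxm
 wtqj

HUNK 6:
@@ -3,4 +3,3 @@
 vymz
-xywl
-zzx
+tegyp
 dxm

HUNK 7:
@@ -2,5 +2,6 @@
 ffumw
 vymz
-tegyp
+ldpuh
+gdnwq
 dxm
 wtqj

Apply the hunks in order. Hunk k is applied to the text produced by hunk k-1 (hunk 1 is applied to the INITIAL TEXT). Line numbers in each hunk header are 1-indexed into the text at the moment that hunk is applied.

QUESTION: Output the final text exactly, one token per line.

Answer: bhzzh
ffumw
vymz
ldpuh
gdnwq
dxm
wtqj
xws

Derivation:
Hunk 1: at line 1 remove [yfm,xdpj] add [ffumw,qnmow] -> 10 lines: bhzzh ffumw qnmow qniy nhm bpz xudny unfyh wtqj xws
Hunk 2: at line 6 remove [xudny,unfyh] add [tqbtn] -> 9 lines: bhzzh ffumw qnmow qniy nhm bpz tqbtn wtqj xws
Hunk 3: at line 4 remove [nhm,bpz,tqbtn] add [dxm] -> 7 lines: bhzzh ffumw qnmow qniy dxm wtqj xws
Hunk 4: at line 2 remove [qniy] add [bnu,cemfo] -> 8 lines: bhzzh ffumw qnmow bnu cemfo dxm wtqj xws
Hunk 5: at line 1 remove [qnmow,bnu,cemfo] add [vymz,xywl,zzx] -> 8 lines: bhzzh ffumw vymz xywl zzx dxm wtqj xws
Hunk 6: at line 3 remove [xywl,zzx] add [tegyp] -> 7 lines: bhzzh ffumw vymz tegyp dxm wtqj xws
Hunk 7: at line 2 remove [tegyp] add [ldpuh,gdnwq] -> 8 lines: bhzzh ffumw vymz ldpuh gdnwq dxm wtqj xws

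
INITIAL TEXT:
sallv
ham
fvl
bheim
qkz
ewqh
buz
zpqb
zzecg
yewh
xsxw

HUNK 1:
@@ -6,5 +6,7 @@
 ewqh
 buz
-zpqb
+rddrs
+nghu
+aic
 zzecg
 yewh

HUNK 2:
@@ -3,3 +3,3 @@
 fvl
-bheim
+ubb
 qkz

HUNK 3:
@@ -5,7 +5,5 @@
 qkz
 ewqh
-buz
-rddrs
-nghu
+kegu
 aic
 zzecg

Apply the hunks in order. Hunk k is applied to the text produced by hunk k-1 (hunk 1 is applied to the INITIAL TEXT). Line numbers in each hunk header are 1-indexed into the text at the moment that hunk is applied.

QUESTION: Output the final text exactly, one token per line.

Answer: sallv
ham
fvl
ubb
qkz
ewqh
kegu
aic
zzecg
yewh
xsxw

Derivation:
Hunk 1: at line 6 remove [zpqb] add [rddrs,nghu,aic] -> 13 lines: sallv ham fvl bheim qkz ewqh buz rddrs nghu aic zzecg yewh xsxw
Hunk 2: at line 3 remove [bheim] add [ubb] -> 13 lines: sallv ham fvl ubb qkz ewqh buz rddrs nghu aic zzecg yewh xsxw
Hunk 3: at line 5 remove [buz,rddrs,nghu] add [kegu] -> 11 lines: sallv ham fvl ubb qkz ewqh kegu aic zzecg yewh xsxw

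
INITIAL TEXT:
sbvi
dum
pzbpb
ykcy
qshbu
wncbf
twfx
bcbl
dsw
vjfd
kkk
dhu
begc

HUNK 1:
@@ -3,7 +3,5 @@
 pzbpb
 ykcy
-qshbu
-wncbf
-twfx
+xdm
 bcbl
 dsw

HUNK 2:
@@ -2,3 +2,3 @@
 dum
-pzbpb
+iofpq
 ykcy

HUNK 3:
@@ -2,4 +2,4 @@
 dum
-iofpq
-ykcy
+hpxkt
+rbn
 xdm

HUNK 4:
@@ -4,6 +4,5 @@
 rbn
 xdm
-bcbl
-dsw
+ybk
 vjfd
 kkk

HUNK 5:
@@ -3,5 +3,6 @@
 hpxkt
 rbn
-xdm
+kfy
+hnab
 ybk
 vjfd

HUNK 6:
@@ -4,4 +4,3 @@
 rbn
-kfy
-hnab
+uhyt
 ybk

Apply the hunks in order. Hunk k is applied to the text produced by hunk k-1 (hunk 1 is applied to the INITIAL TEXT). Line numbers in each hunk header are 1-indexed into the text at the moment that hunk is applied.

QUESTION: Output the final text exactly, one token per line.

Answer: sbvi
dum
hpxkt
rbn
uhyt
ybk
vjfd
kkk
dhu
begc

Derivation:
Hunk 1: at line 3 remove [qshbu,wncbf,twfx] add [xdm] -> 11 lines: sbvi dum pzbpb ykcy xdm bcbl dsw vjfd kkk dhu begc
Hunk 2: at line 2 remove [pzbpb] add [iofpq] -> 11 lines: sbvi dum iofpq ykcy xdm bcbl dsw vjfd kkk dhu begc
Hunk 3: at line 2 remove [iofpq,ykcy] add [hpxkt,rbn] -> 11 lines: sbvi dum hpxkt rbn xdm bcbl dsw vjfd kkk dhu begc
Hunk 4: at line 4 remove [bcbl,dsw] add [ybk] -> 10 lines: sbvi dum hpxkt rbn xdm ybk vjfd kkk dhu begc
Hunk 5: at line 3 remove [xdm] add [kfy,hnab] -> 11 lines: sbvi dum hpxkt rbn kfy hnab ybk vjfd kkk dhu begc
Hunk 6: at line 4 remove [kfy,hnab] add [uhyt] -> 10 lines: sbvi dum hpxkt rbn uhyt ybk vjfd kkk dhu begc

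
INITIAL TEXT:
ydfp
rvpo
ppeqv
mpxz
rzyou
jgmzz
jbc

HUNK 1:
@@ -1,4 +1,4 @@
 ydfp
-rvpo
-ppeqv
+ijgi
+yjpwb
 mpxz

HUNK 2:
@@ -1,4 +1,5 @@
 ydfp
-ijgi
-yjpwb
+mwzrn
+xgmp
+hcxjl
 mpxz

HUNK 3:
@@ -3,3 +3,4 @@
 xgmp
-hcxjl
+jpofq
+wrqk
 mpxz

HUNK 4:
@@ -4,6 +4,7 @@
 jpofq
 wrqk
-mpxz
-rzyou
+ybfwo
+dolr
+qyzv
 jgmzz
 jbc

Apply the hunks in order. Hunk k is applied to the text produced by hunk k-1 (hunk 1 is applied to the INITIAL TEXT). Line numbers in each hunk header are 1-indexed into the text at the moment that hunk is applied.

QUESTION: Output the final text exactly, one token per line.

Hunk 1: at line 1 remove [rvpo,ppeqv] add [ijgi,yjpwb] -> 7 lines: ydfp ijgi yjpwb mpxz rzyou jgmzz jbc
Hunk 2: at line 1 remove [ijgi,yjpwb] add [mwzrn,xgmp,hcxjl] -> 8 lines: ydfp mwzrn xgmp hcxjl mpxz rzyou jgmzz jbc
Hunk 3: at line 3 remove [hcxjl] add [jpofq,wrqk] -> 9 lines: ydfp mwzrn xgmp jpofq wrqk mpxz rzyou jgmzz jbc
Hunk 4: at line 4 remove [mpxz,rzyou] add [ybfwo,dolr,qyzv] -> 10 lines: ydfp mwzrn xgmp jpofq wrqk ybfwo dolr qyzv jgmzz jbc

Answer: ydfp
mwzrn
xgmp
jpofq
wrqk
ybfwo
dolr
qyzv
jgmzz
jbc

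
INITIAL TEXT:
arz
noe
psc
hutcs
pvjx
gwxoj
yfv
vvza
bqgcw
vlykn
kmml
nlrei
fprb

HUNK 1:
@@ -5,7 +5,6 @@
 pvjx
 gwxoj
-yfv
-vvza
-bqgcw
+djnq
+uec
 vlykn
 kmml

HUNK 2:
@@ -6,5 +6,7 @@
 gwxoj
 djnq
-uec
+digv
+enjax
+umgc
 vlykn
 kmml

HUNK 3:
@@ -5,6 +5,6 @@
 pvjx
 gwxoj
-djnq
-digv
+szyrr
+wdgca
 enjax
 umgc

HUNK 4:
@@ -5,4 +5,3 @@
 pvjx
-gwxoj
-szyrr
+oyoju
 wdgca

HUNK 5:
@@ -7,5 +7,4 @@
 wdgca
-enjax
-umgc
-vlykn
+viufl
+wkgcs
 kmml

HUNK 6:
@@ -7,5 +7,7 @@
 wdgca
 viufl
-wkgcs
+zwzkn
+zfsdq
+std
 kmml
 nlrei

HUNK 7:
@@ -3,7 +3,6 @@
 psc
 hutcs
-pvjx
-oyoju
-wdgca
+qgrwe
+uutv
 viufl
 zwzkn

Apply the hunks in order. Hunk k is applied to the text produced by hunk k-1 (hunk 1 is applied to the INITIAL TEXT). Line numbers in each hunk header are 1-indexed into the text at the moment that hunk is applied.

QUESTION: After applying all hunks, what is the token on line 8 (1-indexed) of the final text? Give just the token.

Hunk 1: at line 5 remove [yfv,vvza,bqgcw] add [djnq,uec] -> 12 lines: arz noe psc hutcs pvjx gwxoj djnq uec vlykn kmml nlrei fprb
Hunk 2: at line 6 remove [uec] add [digv,enjax,umgc] -> 14 lines: arz noe psc hutcs pvjx gwxoj djnq digv enjax umgc vlykn kmml nlrei fprb
Hunk 3: at line 5 remove [djnq,digv] add [szyrr,wdgca] -> 14 lines: arz noe psc hutcs pvjx gwxoj szyrr wdgca enjax umgc vlykn kmml nlrei fprb
Hunk 4: at line 5 remove [gwxoj,szyrr] add [oyoju] -> 13 lines: arz noe psc hutcs pvjx oyoju wdgca enjax umgc vlykn kmml nlrei fprb
Hunk 5: at line 7 remove [enjax,umgc,vlykn] add [viufl,wkgcs] -> 12 lines: arz noe psc hutcs pvjx oyoju wdgca viufl wkgcs kmml nlrei fprb
Hunk 6: at line 7 remove [wkgcs] add [zwzkn,zfsdq,std] -> 14 lines: arz noe psc hutcs pvjx oyoju wdgca viufl zwzkn zfsdq std kmml nlrei fprb
Hunk 7: at line 3 remove [pvjx,oyoju,wdgca] add [qgrwe,uutv] -> 13 lines: arz noe psc hutcs qgrwe uutv viufl zwzkn zfsdq std kmml nlrei fprb
Final line 8: zwzkn

Answer: zwzkn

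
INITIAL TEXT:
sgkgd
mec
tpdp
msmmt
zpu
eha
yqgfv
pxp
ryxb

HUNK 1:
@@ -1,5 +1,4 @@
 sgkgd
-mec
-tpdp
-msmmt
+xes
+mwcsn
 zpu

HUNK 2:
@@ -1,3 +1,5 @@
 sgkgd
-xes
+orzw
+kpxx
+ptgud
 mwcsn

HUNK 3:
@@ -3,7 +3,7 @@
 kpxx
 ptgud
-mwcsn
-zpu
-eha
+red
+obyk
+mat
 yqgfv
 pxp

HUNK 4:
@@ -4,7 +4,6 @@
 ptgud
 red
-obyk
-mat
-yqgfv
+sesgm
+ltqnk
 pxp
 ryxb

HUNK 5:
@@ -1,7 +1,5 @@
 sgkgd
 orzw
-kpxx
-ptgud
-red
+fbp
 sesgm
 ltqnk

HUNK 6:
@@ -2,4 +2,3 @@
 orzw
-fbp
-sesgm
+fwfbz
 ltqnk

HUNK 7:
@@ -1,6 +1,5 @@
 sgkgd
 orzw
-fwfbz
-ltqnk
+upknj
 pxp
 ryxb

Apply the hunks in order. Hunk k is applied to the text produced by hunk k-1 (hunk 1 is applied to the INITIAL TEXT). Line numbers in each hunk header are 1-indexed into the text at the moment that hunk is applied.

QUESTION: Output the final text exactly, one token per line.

Answer: sgkgd
orzw
upknj
pxp
ryxb

Derivation:
Hunk 1: at line 1 remove [mec,tpdp,msmmt] add [xes,mwcsn] -> 8 lines: sgkgd xes mwcsn zpu eha yqgfv pxp ryxb
Hunk 2: at line 1 remove [xes] add [orzw,kpxx,ptgud] -> 10 lines: sgkgd orzw kpxx ptgud mwcsn zpu eha yqgfv pxp ryxb
Hunk 3: at line 3 remove [mwcsn,zpu,eha] add [red,obyk,mat] -> 10 lines: sgkgd orzw kpxx ptgud red obyk mat yqgfv pxp ryxb
Hunk 4: at line 4 remove [obyk,mat,yqgfv] add [sesgm,ltqnk] -> 9 lines: sgkgd orzw kpxx ptgud red sesgm ltqnk pxp ryxb
Hunk 5: at line 1 remove [kpxx,ptgud,red] add [fbp] -> 7 lines: sgkgd orzw fbp sesgm ltqnk pxp ryxb
Hunk 6: at line 2 remove [fbp,sesgm] add [fwfbz] -> 6 lines: sgkgd orzw fwfbz ltqnk pxp ryxb
Hunk 7: at line 1 remove [fwfbz,ltqnk] add [upknj] -> 5 lines: sgkgd orzw upknj pxp ryxb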